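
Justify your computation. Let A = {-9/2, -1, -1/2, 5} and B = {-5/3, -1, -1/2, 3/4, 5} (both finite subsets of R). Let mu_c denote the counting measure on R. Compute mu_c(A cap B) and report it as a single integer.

Counting measure on a finite set equals cardinality. mu_c(A cap B) = |A cap B| (elements appearing in both).
Enumerating the elements of A that also lie in B gives 3 element(s).
So mu_c(A cap B) = 3.

3


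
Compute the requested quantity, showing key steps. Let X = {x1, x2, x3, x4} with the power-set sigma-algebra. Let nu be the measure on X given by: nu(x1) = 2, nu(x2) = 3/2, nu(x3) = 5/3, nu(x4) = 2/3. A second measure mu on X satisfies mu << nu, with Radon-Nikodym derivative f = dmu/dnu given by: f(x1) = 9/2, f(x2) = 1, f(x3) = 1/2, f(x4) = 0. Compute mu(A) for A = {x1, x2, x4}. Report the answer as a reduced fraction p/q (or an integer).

By the defining property of the Radon-Nikodym derivative, for every measurable set A,
  mu(A) = integral_A f dnu.
Since nu is a discrete measure concentrated on the atoms of X, the integral over A reduces to the sum
  mu(A) = sum_{x in A} f(x) * nu({x}).
Computing each term:
  x1: f(x1) * nu(x1) = 9/2 * 2 = 9.
  x2: f(x2) * nu(x2) = 1 * 3/2 = 3/2.
  x4: f(x4) * nu(x4) = 0 * 2/3 = 0.
Summing: mu(A) = 9 + 3/2 + 0 = 21/2.

21/2


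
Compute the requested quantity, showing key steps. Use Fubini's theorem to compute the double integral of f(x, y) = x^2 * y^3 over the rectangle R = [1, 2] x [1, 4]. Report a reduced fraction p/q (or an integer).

f(x, y) is a tensor product of a function of x and a function of y, and both factors are bounded continuous (hence Lebesgue integrable) on the rectangle, so Fubini's theorem applies:
  integral_R f d(m x m) = (integral_a1^b1 x^2 dx) * (integral_a2^b2 y^3 dy).
Inner integral in x: integral_{1}^{2} x^2 dx = (2^3 - 1^3)/3
  = 7/3.
Inner integral in y: integral_{1}^{4} y^3 dy = (4^4 - 1^4)/4
  = 255/4.
Product: (7/3) * (255/4) = 595/4.

595/4


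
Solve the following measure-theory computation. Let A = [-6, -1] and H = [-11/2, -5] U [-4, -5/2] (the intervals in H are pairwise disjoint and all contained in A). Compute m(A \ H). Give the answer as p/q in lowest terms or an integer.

The ambient interval has length m(A) = -1 - (-6) = 5.
Since the holes are disjoint and sit inside A, by finite additivity
  m(H) = sum_i (b_i - a_i), and m(A \ H) = m(A) - m(H).
Computing the hole measures:
  m(H_1) = -5 - (-11/2) = 1/2.
  m(H_2) = -5/2 - (-4) = 3/2.
Summed: m(H) = 1/2 + 3/2 = 2.
So m(A \ H) = 5 - 2 = 3.

3


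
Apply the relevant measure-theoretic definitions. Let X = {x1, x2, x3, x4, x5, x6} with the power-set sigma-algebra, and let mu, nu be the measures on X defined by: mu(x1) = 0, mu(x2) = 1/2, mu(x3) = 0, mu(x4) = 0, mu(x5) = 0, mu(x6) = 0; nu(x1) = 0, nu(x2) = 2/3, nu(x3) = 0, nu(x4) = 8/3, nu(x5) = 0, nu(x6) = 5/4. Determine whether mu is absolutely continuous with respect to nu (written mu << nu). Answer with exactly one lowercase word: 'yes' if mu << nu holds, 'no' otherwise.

mu << nu means: every nu-null measurable set is also mu-null; equivalently, for every atom x, if nu({x}) = 0 then mu({x}) = 0.
Checking each atom:
  x1: nu = 0, mu = 0 -> consistent with mu << nu.
  x2: nu = 2/3 > 0 -> no constraint.
  x3: nu = 0, mu = 0 -> consistent with mu << nu.
  x4: nu = 8/3 > 0 -> no constraint.
  x5: nu = 0, mu = 0 -> consistent with mu << nu.
  x6: nu = 5/4 > 0 -> no constraint.
No atom violates the condition. Therefore mu << nu.

yes


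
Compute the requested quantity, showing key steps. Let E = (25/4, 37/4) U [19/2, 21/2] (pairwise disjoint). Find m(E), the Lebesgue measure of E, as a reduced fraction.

For pairwise disjoint intervals, m(union_i I_i) = sum_i m(I_i),
and m is invariant under swapping open/closed endpoints (single points have measure 0).
So m(E) = sum_i (b_i - a_i).
  I_1 has length 37/4 - 25/4 = 3.
  I_2 has length 21/2 - 19/2 = 1.
Summing:
  m(E) = 3 + 1 = 4.

4


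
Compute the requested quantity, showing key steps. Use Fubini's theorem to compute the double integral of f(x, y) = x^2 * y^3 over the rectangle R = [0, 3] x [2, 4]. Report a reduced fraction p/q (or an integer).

f(x, y) is a tensor product of a function of x and a function of y, and both factors are bounded continuous (hence Lebesgue integrable) on the rectangle, so Fubini's theorem applies:
  integral_R f d(m x m) = (integral_a1^b1 x^2 dx) * (integral_a2^b2 y^3 dy).
Inner integral in x: integral_{0}^{3} x^2 dx = (3^3 - 0^3)/3
  = 9.
Inner integral in y: integral_{2}^{4} y^3 dy = (4^4 - 2^4)/4
  = 60.
Product: (9) * (60) = 540.

540


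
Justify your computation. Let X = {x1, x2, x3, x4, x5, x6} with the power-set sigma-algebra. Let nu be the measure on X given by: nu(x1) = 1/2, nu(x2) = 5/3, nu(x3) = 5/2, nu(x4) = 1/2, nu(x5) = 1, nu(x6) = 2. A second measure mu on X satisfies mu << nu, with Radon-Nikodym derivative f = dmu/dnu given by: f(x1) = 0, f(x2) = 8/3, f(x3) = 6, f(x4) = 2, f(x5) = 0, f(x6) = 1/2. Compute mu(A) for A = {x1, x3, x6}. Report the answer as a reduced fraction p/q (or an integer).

By the defining property of the Radon-Nikodym derivative, for every measurable set A,
  mu(A) = integral_A f dnu.
Since nu is a discrete measure concentrated on the atoms of X, the integral over A reduces to the sum
  mu(A) = sum_{x in A} f(x) * nu({x}).
Computing each term:
  x1: f(x1) * nu(x1) = 0 * 1/2 = 0.
  x3: f(x3) * nu(x3) = 6 * 5/2 = 15.
  x6: f(x6) * nu(x6) = 1/2 * 2 = 1.
Summing: mu(A) = 0 + 15 + 1 = 16.

16


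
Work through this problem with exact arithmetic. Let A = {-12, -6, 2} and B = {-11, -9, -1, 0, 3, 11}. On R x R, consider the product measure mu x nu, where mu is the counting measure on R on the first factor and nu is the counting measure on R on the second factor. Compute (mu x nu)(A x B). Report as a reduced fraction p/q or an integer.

For a measurable rectangle A x B, the product measure satisfies
  (mu x nu)(A x B) = mu(A) * nu(B).
  mu(A) = 3.
  nu(B) = 6.
  (mu x nu)(A x B) = 3 * 6 = 18.

18


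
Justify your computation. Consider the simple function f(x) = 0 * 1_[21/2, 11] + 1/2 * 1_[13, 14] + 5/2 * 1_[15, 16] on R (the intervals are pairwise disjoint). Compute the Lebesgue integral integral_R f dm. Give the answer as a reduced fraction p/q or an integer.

For a simple function f = sum_i c_i * 1_{A_i} with disjoint A_i,
  integral f dm = sum_i c_i * m(A_i).
Lengths of the A_i:
  m(A_1) = 11 - 21/2 = 1/2.
  m(A_2) = 14 - 13 = 1.
  m(A_3) = 16 - 15 = 1.
Contributions c_i * m(A_i):
  (0) * (1/2) = 0.
  (1/2) * (1) = 1/2.
  (5/2) * (1) = 5/2.
Total: 0 + 1/2 + 5/2 = 3.

3


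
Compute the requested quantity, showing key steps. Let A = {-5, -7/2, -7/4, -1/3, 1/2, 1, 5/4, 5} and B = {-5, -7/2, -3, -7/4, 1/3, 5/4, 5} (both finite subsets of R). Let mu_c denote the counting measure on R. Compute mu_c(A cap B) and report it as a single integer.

Counting measure on a finite set equals cardinality. mu_c(A cap B) = |A cap B| (elements appearing in both).
Enumerating the elements of A that also lie in B gives 5 element(s).
So mu_c(A cap B) = 5.

5


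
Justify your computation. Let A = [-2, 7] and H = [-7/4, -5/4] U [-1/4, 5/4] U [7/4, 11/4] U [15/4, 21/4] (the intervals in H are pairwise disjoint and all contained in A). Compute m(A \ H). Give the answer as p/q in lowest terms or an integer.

The ambient interval has length m(A) = 7 - (-2) = 9.
Since the holes are disjoint and sit inside A, by finite additivity
  m(H) = sum_i (b_i - a_i), and m(A \ H) = m(A) - m(H).
Computing the hole measures:
  m(H_1) = -5/4 - (-7/4) = 1/2.
  m(H_2) = 5/4 - (-1/4) = 3/2.
  m(H_3) = 11/4 - 7/4 = 1.
  m(H_4) = 21/4 - 15/4 = 3/2.
Summed: m(H) = 1/2 + 3/2 + 1 + 3/2 = 9/2.
So m(A \ H) = 9 - 9/2 = 9/2.

9/2


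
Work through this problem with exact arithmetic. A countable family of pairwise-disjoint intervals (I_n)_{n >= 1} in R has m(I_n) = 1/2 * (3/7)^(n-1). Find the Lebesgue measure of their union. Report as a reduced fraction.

By countable additivity of the Lebesgue measure on pairwise disjoint measurable sets,
  m(union_{n >= 1} I_n) = sum_{n >= 1} m(I_n) = sum_{n >= 1} a * r^(n-1),
  with a = 1/2 and r = 3/7.
Since 0 < r = 3/7 < 1, the geometric series converges:
  sum_{n >= 1} a * r^(n-1) = a / (1 - r).
  = 1/2 / (1 - 3/7)
  = 1/2 / (4/7)
  = 7/8.

7/8


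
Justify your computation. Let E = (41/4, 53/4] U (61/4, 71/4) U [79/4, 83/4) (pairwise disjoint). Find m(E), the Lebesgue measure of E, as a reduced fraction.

For pairwise disjoint intervals, m(union_i I_i) = sum_i m(I_i),
and m is invariant under swapping open/closed endpoints (single points have measure 0).
So m(E) = sum_i (b_i - a_i).
  I_1 has length 53/4 - 41/4 = 3.
  I_2 has length 71/4 - 61/4 = 5/2.
  I_3 has length 83/4 - 79/4 = 1.
Summing:
  m(E) = 3 + 5/2 + 1 = 13/2.

13/2


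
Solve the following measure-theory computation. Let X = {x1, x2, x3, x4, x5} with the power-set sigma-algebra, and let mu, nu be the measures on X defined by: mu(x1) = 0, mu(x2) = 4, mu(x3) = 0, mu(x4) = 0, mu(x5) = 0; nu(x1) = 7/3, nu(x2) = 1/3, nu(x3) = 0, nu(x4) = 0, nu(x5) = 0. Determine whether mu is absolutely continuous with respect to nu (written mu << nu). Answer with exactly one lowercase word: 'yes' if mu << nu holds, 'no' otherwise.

mu << nu means: every nu-null measurable set is also mu-null; equivalently, for every atom x, if nu({x}) = 0 then mu({x}) = 0.
Checking each atom:
  x1: nu = 7/3 > 0 -> no constraint.
  x2: nu = 1/3 > 0 -> no constraint.
  x3: nu = 0, mu = 0 -> consistent with mu << nu.
  x4: nu = 0, mu = 0 -> consistent with mu << nu.
  x5: nu = 0, mu = 0 -> consistent with mu << nu.
No atom violates the condition. Therefore mu << nu.

yes


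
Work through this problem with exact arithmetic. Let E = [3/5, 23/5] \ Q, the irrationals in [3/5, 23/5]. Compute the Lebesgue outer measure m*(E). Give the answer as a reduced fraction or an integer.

The interval I = [3/5, 23/5] has m(I) = 23/5 - 3/5 = 4 (endpoints are measure-zero, so open/closed/half-open agree). Write I = (I cap Q) u (I \ Q). The rationals in I are countable, so m*(I cap Q) = 0 (cover each rational by intervals whose total length is arbitrarily small). By countable subadditivity m*(I) <= m*(I cap Q) + m*(I \ Q), hence m*(I \ Q) >= m(I) = 4. The reverse inequality m*(I \ Q) <= m*(I) = 4 is trivial since (I \ Q) is a subset of I. Therefore m*(I \ Q) = 4.

4


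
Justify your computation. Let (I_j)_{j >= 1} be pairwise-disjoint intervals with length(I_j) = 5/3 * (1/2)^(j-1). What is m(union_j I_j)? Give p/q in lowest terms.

By countable additivity of the Lebesgue measure on pairwise disjoint measurable sets,
  m(union_{j >= 1} I_j) = sum_{j >= 1} m(I_j) = sum_{j >= 1} a * r^(j-1),
  with a = 5/3 and r = 1/2.
Since 0 < r = 1/2 < 1, the geometric series converges:
  sum_{j >= 1} a * r^(j-1) = a / (1 - r).
  = 5/3 / (1 - 1/2)
  = 5/3 / (1/2)
  = 10/3.

10/3


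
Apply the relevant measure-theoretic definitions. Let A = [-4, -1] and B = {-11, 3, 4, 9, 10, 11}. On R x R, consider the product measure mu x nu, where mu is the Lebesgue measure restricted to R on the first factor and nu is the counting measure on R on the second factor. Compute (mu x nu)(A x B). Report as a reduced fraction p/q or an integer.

For a measurable rectangle A x B, the product measure satisfies
  (mu x nu)(A x B) = mu(A) * nu(B).
  mu(A) = 3.
  nu(B) = 6.
  (mu x nu)(A x B) = 3 * 6 = 18.

18


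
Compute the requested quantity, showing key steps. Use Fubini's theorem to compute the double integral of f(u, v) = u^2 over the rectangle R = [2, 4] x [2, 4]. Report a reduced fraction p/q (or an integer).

f(u, v) is a tensor product of a function of u and a function of v, and both factors are bounded continuous (hence Lebesgue integrable) on the rectangle, so Fubini's theorem applies:
  integral_R f d(m x m) = (integral_a1^b1 u^2 du) * (integral_a2^b2 1 dv).
Inner integral in u: integral_{2}^{4} u^2 du = (4^3 - 2^3)/3
  = 56/3.
Inner integral in v: integral_{2}^{4} 1 dv = (4^1 - 2^1)/1
  = 2.
Product: (56/3) * (2) = 112/3.

112/3


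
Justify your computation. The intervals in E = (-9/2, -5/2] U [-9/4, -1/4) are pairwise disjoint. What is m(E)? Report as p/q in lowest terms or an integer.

For pairwise disjoint intervals, m(union_i I_i) = sum_i m(I_i),
and m is invariant under swapping open/closed endpoints (single points have measure 0).
So m(E) = sum_i (b_i - a_i).
  I_1 has length -5/2 - (-9/2) = 2.
  I_2 has length -1/4 - (-9/4) = 2.
Summing:
  m(E) = 2 + 2 = 4.

4


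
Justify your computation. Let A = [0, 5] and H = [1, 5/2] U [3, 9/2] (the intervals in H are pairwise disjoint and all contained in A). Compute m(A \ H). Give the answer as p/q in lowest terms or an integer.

The ambient interval has length m(A) = 5 - 0 = 5.
Since the holes are disjoint and sit inside A, by finite additivity
  m(H) = sum_i (b_i - a_i), and m(A \ H) = m(A) - m(H).
Computing the hole measures:
  m(H_1) = 5/2 - 1 = 3/2.
  m(H_2) = 9/2 - 3 = 3/2.
Summed: m(H) = 3/2 + 3/2 = 3.
So m(A \ H) = 5 - 3 = 2.

2


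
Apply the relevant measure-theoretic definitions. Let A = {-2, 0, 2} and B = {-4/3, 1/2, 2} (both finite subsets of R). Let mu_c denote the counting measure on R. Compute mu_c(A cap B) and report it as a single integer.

Counting measure on a finite set equals cardinality. mu_c(A cap B) = |A cap B| (elements appearing in both).
Enumerating the elements of A that also lie in B gives 1 element(s).
So mu_c(A cap B) = 1.

1


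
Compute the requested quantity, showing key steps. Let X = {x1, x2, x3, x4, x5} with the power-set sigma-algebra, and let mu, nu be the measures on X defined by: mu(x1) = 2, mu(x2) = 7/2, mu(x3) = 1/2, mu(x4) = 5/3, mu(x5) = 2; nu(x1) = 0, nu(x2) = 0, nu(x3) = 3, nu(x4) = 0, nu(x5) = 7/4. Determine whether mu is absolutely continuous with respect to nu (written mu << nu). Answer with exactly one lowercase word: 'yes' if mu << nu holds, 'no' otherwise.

mu << nu means: every nu-null measurable set is also mu-null; equivalently, for every atom x, if nu({x}) = 0 then mu({x}) = 0.
Checking each atom:
  x1: nu = 0, mu = 2 > 0 -> violates mu << nu.
  x2: nu = 0, mu = 7/2 > 0 -> violates mu << nu.
  x3: nu = 3 > 0 -> no constraint.
  x4: nu = 0, mu = 5/3 > 0 -> violates mu << nu.
  x5: nu = 7/4 > 0 -> no constraint.
The atom(s) x1, x2, x4 violate the condition (nu = 0 but mu > 0). Therefore mu is NOT absolutely continuous w.r.t. nu.

no


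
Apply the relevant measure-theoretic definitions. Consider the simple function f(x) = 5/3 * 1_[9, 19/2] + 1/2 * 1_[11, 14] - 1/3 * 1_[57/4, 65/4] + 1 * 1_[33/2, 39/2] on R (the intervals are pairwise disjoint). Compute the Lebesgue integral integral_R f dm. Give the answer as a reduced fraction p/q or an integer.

For a simple function f = sum_i c_i * 1_{A_i} with disjoint A_i,
  integral f dm = sum_i c_i * m(A_i).
Lengths of the A_i:
  m(A_1) = 19/2 - 9 = 1/2.
  m(A_2) = 14 - 11 = 3.
  m(A_3) = 65/4 - 57/4 = 2.
  m(A_4) = 39/2 - 33/2 = 3.
Contributions c_i * m(A_i):
  (5/3) * (1/2) = 5/6.
  (1/2) * (3) = 3/2.
  (-1/3) * (2) = -2/3.
  (1) * (3) = 3.
Total: 5/6 + 3/2 - 2/3 + 3 = 14/3.

14/3


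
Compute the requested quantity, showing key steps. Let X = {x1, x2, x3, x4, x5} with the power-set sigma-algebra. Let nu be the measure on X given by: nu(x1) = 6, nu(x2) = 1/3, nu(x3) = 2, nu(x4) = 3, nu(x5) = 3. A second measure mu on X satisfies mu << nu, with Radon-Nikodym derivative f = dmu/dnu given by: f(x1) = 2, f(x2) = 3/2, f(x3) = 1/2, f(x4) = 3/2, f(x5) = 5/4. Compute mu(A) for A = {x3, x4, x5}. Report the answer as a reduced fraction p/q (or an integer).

By the defining property of the Radon-Nikodym derivative, for every measurable set A,
  mu(A) = integral_A f dnu.
Since nu is a discrete measure concentrated on the atoms of X, the integral over A reduces to the sum
  mu(A) = sum_{x in A} f(x) * nu({x}).
Computing each term:
  x3: f(x3) * nu(x3) = 1/2 * 2 = 1.
  x4: f(x4) * nu(x4) = 3/2 * 3 = 9/2.
  x5: f(x5) * nu(x5) = 5/4 * 3 = 15/4.
Summing: mu(A) = 1 + 9/2 + 15/4 = 37/4.

37/4


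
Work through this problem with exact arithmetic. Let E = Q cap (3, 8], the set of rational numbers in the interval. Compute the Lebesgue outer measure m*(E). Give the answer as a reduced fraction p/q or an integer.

E = Q cap (3, 8] is a subset of Q, which is countable. Enumerate Q = {q_1, q_2, ...}; for any eps > 0, cover q_k by the open interval (q_k - eps/2^(k+1), q_k + eps/2^(k+1)), of length eps/2^k. The total cover length is sum_{k>=1} eps/2^k = eps. Hence m*(E) <= m*(Q) <= eps for every eps > 0, and since outer measure is non-negative, m*(E) = 0.

0


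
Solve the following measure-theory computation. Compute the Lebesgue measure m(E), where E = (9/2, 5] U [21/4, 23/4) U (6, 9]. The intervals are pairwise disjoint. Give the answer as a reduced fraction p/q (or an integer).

For pairwise disjoint intervals, m(union_i I_i) = sum_i m(I_i),
and m is invariant under swapping open/closed endpoints (single points have measure 0).
So m(E) = sum_i (b_i - a_i).
  I_1 has length 5 - 9/2 = 1/2.
  I_2 has length 23/4 - 21/4 = 1/2.
  I_3 has length 9 - 6 = 3.
Summing:
  m(E) = 1/2 + 1/2 + 3 = 4.

4


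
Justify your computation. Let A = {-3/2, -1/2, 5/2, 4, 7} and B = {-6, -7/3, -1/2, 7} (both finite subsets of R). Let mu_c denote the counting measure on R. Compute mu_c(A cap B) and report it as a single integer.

Counting measure on a finite set equals cardinality. mu_c(A cap B) = |A cap B| (elements appearing in both).
Enumerating the elements of A that also lie in B gives 2 element(s).
So mu_c(A cap B) = 2.

2


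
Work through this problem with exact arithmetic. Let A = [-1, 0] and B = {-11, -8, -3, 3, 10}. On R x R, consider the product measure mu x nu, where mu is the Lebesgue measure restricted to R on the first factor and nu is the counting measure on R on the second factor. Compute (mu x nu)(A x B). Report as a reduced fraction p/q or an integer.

For a measurable rectangle A x B, the product measure satisfies
  (mu x nu)(A x B) = mu(A) * nu(B).
  mu(A) = 1.
  nu(B) = 5.
  (mu x nu)(A x B) = 1 * 5 = 5.

5


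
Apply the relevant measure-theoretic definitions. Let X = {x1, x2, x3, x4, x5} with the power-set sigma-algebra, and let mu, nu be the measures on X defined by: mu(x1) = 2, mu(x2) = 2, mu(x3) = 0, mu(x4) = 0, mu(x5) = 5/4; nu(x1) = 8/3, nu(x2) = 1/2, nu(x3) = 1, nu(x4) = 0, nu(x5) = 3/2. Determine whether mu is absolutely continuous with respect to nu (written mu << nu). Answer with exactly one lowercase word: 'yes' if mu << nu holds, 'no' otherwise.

mu << nu means: every nu-null measurable set is also mu-null; equivalently, for every atom x, if nu({x}) = 0 then mu({x}) = 0.
Checking each atom:
  x1: nu = 8/3 > 0 -> no constraint.
  x2: nu = 1/2 > 0 -> no constraint.
  x3: nu = 1 > 0 -> no constraint.
  x4: nu = 0, mu = 0 -> consistent with mu << nu.
  x5: nu = 3/2 > 0 -> no constraint.
No atom violates the condition. Therefore mu << nu.

yes


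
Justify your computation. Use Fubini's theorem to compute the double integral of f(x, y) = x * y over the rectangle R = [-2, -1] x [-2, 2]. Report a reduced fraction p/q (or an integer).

f(x, y) is a tensor product of a function of x and a function of y, and both factors are bounded continuous (hence Lebesgue integrable) on the rectangle, so Fubini's theorem applies:
  integral_R f d(m x m) = (integral_a1^b1 x dx) * (integral_a2^b2 y dy).
Inner integral in x: integral_{-2}^{-1} x dx = ((-1)^2 - (-2)^2)/2
  = -3/2.
Inner integral in y: integral_{-2}^{2} y dy = (2^2 - (-2)^2)/2
  = 0.
Product: (-3/2) * (0) = 0.

0


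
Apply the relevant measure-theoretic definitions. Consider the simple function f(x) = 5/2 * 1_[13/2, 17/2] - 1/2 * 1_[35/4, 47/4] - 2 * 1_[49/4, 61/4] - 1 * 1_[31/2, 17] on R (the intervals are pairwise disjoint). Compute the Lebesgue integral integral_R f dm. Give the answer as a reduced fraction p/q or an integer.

For a simple function f = sum_i c_i * 1_{A_i} with disjoint A_i,
  integral f dm = sum_i c_i * m(A_i).
Lengths of the A_i:
  m(A_1) = 17/2 - 13/2 = 2.
  m(A_2) = 47/4 - 35/4 = 3.
  m(A_3) = 61/4 - 49/4 = 3.
  m(A_4) = 17 - 31/2 = 3/2.
Contributions c_i * m(A_i):
  (5/2) * (2) = 5.
  (-1/2) * (3) = -3/2.
  (-2) * (3) = -6.
  (-1) * (3/2) = -3/2.
Total: 5 - 3/2 - 6 - 3/2 = -4.

-4


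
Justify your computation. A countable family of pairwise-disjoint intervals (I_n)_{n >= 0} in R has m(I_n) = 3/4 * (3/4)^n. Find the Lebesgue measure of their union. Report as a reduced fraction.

By countable additivity of the Lebesgue measure on pairwise disjoint measurable sets,
  m(union_{n >= 0} I_n) = sum_{n >= 0} m(I_n) = sum_{n >= 0} a * r^n,
  with a = 3/4 and r = 3/4.
Since 0 < r = 3/4 < 1, the geometric series converges:
  sum_{n >= 0} a * r^n = a / (1 - r).
  = 3/4 / (1 - 3/4)
  = 3/4 / (1/4)
  = 3.

3


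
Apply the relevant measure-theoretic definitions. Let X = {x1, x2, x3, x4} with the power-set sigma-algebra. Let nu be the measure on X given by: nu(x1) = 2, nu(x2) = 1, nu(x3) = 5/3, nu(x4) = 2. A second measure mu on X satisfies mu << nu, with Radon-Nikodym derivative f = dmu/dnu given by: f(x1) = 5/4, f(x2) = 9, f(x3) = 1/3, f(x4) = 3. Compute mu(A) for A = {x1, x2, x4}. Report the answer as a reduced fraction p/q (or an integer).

By the defining property of the Radon-Nikodym derivative, for every measurable set A,
  mu(A) = integral_A f dnu.
Since nu is a discrete measure concentrated on the atoms of X, the integral over A reduces to the sum
  mu(A) = sum_{x in A} f(x) * nu({x}).
Computing each term:
  x1: f(x1) * nu(x1) = 5/4 * 2 = 5/2.
  x2: f(x2) * nu(x2) = 9 * 1 = 9.
  x4: f(x4) * nu(x4) = 3 * 2 = 6.
Summing: mu(A) = 5/2 + 9 + 6 = 35/2.

35/2


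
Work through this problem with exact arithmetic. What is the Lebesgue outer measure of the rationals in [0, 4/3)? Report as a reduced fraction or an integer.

The set Q cap [0, 4/3) is countable (a subset of the countable set Q). Lebesgue outer measure of any countable set is 0: each singleton {q} has m*({q}) = 0, and by countable subadditivity m*(union_k {q_k}) <= sum_k m*({q_k}) = sum_k 0 = 0. The reverse inequality m*(E) >= 0 is automatic. So m*(Q cap [0, 4/3)) = 0.

0


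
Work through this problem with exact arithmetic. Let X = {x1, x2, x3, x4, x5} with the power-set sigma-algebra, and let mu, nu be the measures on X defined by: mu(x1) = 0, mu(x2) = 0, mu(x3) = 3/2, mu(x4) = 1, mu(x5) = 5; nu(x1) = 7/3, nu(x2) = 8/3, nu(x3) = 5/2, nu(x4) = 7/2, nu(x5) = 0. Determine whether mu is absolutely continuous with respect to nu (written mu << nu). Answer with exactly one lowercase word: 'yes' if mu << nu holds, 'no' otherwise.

mu << nu means: every nu-null measurable set is also mu-null; equivalently, for every atom x, if nu({x}) = 0 then mu({x}) = 0.
Checking each atom:
  x1: nu = 7/3 > 0 -> no constraint.
  x2: nu = 8/3 > 0 -> no constraint.
  x3: nu = 5/2 > 0 -> no constraint.
  x4: nu = 7/2 > 0 -> no constraint.
  x5: nu = 0, mu = 5 > 0 -> violates mu << nu.
The atom(s) x5 violate the condition (nu = 0 but mu > 0). Therefore mu is NOT absolutely continuous w.r.t. nu.

no


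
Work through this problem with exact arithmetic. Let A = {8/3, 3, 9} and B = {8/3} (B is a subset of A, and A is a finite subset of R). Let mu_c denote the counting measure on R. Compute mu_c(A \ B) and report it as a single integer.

Counting measure assigns mu_c(E) = |E| (number of elements) when E is finite. For B subset A, A \ B is the set of elements of A not in B, so |A \ B| = |A| - |B|.
|A| = 3, |B| = 1, so mu_c(A \ B) = 3 - 1 = 2.

2


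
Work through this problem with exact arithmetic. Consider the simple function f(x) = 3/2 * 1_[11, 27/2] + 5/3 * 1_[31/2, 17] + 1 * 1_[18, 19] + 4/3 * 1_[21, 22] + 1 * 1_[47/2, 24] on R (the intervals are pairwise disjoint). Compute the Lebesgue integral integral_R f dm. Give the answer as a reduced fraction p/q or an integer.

For a simple function f = sum_i c_i * 1_{A_i} with disjoint A_i,
  integral f dm = sum_i c_i * m(A_i).
Lengths of the A_i:
  m(A_1) = 27/2 - 11 = 5/2.
  m(A_2) = 17 - 31/2 = 3/2.
  m(A_3) = 19 - 18 = 1.
  m(A_4) = 22 - 21 = 1.
  m(A_5) = 24 - 47/2 = 1/2.
Contributions c_i * m(A_i):
  (3/2) * (5/2) = 15/4.
  (5/3) * (3/2) = 5/2.
  (1) * (1) = 1.
  (4/3) * (1) = 4/3.
  (1) * (1/2) = 1/2.
Total: 15/4 + 5/2 + 1 + 4/3 + 1/2 = 109/12.

109/12


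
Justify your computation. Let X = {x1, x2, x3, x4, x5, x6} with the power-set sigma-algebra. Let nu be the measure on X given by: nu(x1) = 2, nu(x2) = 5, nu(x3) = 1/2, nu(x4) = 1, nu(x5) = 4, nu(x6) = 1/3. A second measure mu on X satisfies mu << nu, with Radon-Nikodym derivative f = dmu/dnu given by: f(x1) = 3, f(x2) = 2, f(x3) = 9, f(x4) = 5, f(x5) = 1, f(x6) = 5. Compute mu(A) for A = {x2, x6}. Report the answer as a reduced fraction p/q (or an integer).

By the defining property of the Radon-Nikodym derivative, for every measurable set A,
  mu(A) = integral_A f dnu.
Since nu is a discrete measure concentrated on the atoms of X, the integral over A reduces to the sum
  mu(A) = sum_{x in A} f(x) * nu({x}).
Computing each term:
  x2: f(x2) * nu(x2) = 2 * 5 = 10.
  x6: f(x6) * nu(x6) = 5 * 1/3 = 5/3.
Summing: mu(A) = 10 + 5/3 = 35/3.

35/3


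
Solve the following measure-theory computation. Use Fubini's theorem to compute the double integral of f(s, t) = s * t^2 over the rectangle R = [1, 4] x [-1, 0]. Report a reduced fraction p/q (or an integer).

f(s, t) is a tensor product of a function of s and a function of t, and both factors are bounded continuous (hence Lebesgue integrable) on the rectangle, so Fubini's theorem applies:
  integral_R f d(m x m) = (integral_a1^b1 s ds) * (integral_a2^b2 t^2 dt).
Inner integral in s: integral_{1}^{4} s ds = (4^2 - 1^2)/2
  = 15/2.
Inner integral in t: integral_{-1}^{0} t^2 dt = (0^3 - (-1)^3)/3
  = 1/3.
Product: (15/2) * (1/3) = 5/2.

5/2


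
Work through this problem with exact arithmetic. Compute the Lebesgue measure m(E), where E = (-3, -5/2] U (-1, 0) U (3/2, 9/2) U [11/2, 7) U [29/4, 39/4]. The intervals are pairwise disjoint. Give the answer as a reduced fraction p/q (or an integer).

For pairwise disjoint intervals, m(union_i I_i) = sum_i m(I_i),
and m is invariant under swapping open/closed endpoints (single points have measure 0).
So m(E) = sum_i (b_i - a_i).
  I_1 has length -5/2 - (-3) = 1/2.
  I_2 has length 0 - (-1) = 1.
  I_3 has length 9/2 - 3/2 = 3.
  I_4 has length 7 - 11/2 = 3/2.
  I_5 has length 39/4 - 29/4 = 5/2.
Summing:
  m(E) = 1/2 + 1 + 3 + 3/2 + 5/2 = 17/2.

17/2


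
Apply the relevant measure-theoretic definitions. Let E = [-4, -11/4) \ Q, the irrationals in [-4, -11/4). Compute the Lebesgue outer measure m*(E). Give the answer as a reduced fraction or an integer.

The interval I = [-4, -11/4) has m(I) = -11/4 - (-4) = 5/4 (endpoints are measure-zero, so open/closed/half-open agree). Write I = (I cap Q) u (I \ Q). The rationals in I are countable, so m*(I cap Q) = 0 (cover each rational by intervals whose total length is arbitrarily small). By countable subadditivity m*(I) <= m*(I cap Q) + m*(I \ Q), hence m*(I \ Q) >= m(I) = 5/4. The reverse inequality m*(I \ Q) <= m*(I) = 5/4 is trivial since (I \ Q) is a subset of I. Therefore m*(I \ Q) = 5/4.

5/4


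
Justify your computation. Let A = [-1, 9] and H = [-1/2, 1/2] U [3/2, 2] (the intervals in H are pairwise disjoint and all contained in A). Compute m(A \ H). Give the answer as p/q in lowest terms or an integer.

The ambient interval has length m(A) = 9 - (-1) = 10.
Since the holes are disjoint and sit inside A, by finite additivity
  m(H) = sum_i (b_i - a_i), and m(A \ H) = m(A) - m(H).
Computing the hole measures:
  m(H_1) = 1/2 - (-1/2) = 1.
  m(H_2) = 2 - 3/2 = 1/2.
Summed: m(H) = 1 + 1/2 = 3/2.
So m(A \ H) = 10 - 3/2 = 17/2.

17/2


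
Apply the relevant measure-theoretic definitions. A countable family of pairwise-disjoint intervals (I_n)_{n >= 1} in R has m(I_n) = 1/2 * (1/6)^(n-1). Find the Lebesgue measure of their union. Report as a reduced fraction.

By countable additivity of the Lebesgue measure on pairwise disjoint measurable sets,
  m(union_{n >= 1} I_n) = sum_{n >= 1} m(I_n) = sum_{n >= 1} a * r^(n-1),
  with a = 1/2 and r = 1/6.
Since 0 < r = 1/6 < 1, the geometric series converges:
  sum_{n >= 1} a * r^(n-1) = a / (1 - r).
  = 1/2 / (1 - 1/6)
  = 1/2 / (5/6)
  = 3/5.

3/5


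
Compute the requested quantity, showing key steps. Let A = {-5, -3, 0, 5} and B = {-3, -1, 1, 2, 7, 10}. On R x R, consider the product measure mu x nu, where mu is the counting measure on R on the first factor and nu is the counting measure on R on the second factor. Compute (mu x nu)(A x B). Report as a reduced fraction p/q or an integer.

For a measurable rectangle A x B, the product measure satisfies
  (mu x nu)(A x B) = mu(A) * nu(B).
  mu(A) = 4.
  nu(B) = 6.
  (mu x nu)(A x B) = 4 * 6 = 24.

24


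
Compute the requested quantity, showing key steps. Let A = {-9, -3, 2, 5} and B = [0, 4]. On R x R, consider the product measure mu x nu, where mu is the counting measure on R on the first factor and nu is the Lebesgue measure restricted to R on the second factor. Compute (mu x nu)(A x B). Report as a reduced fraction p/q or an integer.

For a measurable rectangle A x B, the product measure satisfies
  (mu x nu)(A x B) = mu(A) * nu(B).
  mu(A) = 4.
  nu(B) = 4.
  (mu x nu)(A x B) = 4 * 4 = 16.

16


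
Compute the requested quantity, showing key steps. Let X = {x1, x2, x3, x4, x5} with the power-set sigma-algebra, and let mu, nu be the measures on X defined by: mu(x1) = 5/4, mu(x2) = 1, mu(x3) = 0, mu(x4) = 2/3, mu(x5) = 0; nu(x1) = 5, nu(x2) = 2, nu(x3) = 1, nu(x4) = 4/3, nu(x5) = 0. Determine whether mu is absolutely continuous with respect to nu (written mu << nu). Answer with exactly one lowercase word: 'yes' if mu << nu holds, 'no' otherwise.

mu << nu means: every nu-null measurable set is also mu-null; equivalently, for every atom x, if nu({x}) = 0 then mu({x}) = 0.
Checking each atom:
  x1: nu = 5 > 0 -> no constraint.
  x2: nu = 2 > 0 -> no constraint.
  x3: nu = 1 > 0 -> no constraint.
  x4: nu = 4/3 > 0 -> no constraint.
  x5: nu = 0, mu = 0 -> consistent with mu << nu.
No atom violates the condition. Therefore mu << nu.

yes


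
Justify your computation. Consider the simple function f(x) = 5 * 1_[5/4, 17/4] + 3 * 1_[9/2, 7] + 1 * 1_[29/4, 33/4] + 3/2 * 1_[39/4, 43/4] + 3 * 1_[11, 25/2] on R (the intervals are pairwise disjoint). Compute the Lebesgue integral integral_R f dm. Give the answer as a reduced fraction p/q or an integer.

For a simple function f = sum_i c_i * 1_{A_i} with disjoint A_i,
  integral f dm = sum_i c_i * m(A_i).
Lengths of the A_i:
  m(A_1) = 17/4 - 5/4 = 3.
  m(A_2) = 7 - 9/2 = 5/2.
  m(A_3) = 33/4 - 29/4 = 1.
  m(A_4) = 43/4 - 39/4 = 1.
  m(A_5) = 25/2 - 11 = 3/2.
Contributions c_i * m(A_i):
  (5) * (3) = 15.
  (3) * (5/2) = 15/2.
  (1) * (1) = 1.
  (3/2) * (1) = 3/2.
  (3) * (3/2) = 9/2.
Total: 15 + 15/2 + 1 + 3/2 + 9/2 = 59/2.

59/2


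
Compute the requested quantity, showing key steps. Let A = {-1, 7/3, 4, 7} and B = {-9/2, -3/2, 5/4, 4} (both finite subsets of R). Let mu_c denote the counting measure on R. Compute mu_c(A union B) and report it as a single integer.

Counting measure on a finite set equals cardinality. By inclusion-exclusion, |A union B| = |A| + |B| - |A cap B|.
|A| = 4, |B| = 4, |A cap B| = 1.
So mu_c(A union B) = 4 + 4 - 1 = 7.

7


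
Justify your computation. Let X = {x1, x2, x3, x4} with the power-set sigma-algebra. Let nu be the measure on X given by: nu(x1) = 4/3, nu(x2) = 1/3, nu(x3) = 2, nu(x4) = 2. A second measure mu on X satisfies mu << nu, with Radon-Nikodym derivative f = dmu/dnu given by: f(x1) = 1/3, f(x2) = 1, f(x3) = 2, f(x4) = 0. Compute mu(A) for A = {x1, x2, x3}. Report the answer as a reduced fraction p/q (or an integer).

By the defining property of the Radon-Nikodym derivative, for every measurable set A,
  mu(A) = integral_A f dnu.
Since nu is a discrete measure concentrated on the atoms of X, the integral over A reduces to the sum
  mu(A) = sum_{x in A} f(x) * nu({x}).
Computing each term:
  x1: f(x1) * nu(x1) = 1/3 * 4/3 = 4/9.
  x2: f(x2) * nu(x2) = 1 * 1/3 = 1/3.
  x3: f(x3) * nu(x3) = 2 * 2 = 4.
Summing: mu(A) = 4/9 + 1/3 + 4 = 43/9.

43/9


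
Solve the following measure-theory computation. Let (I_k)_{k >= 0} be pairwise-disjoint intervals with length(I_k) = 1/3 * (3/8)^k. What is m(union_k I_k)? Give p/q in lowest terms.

By countable additivity of the Lebesgue measure on pairwise disjoint measurable sets,
  m(union_{k >= 0} I_k) = sum_{k >= 0} m(I_k) = sum_{k >= 0} a * r^k,
  with a = 1/3 and r = 3/8.
Since 0 < r = 3/8 < 1, the geometric series converges:
  sum_{k >= 0} a * r^k = a / (1 - r).
  = 1/3 / (1 - 3/8)
  = 1/3 / (5/8)
  = 8/15.

8/15


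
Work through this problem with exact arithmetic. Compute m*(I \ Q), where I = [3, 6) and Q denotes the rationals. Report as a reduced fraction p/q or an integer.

The interval I = [3, 6) has m(I) = 6 - 3 = 3 (endpoints are measure-zero, so open/closed/half-open agree). Write I = (I cap Q) u (I \ Q). The rationals in I are countable, so m*(I cap Q) = 0 (cover each rational by intervals whose total length is arbitrarily small). By countable subadditivity m*(I) <= m*(I cap Q) + m*(I \ Q), hence m*(I \ Q) >= m(I) = 3. The reverse inequality m*(I \ Q) <= m*(I) = 3 is trivial since (I \ Q) is a subset of I. Therefore m*(I \ Q) = 3.

3


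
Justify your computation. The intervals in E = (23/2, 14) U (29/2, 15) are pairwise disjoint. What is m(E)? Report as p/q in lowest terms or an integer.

For pairwise disjoint intervals, m(union_i I_i) = sum_i m(I_i),
and m is invariant under swapping open/closed endpoints (single points have measure 0).
So m(E) = sum_i (b_i - a_i).
  I_1 has length 14 - 23/2 = 5/2.
  I_2 has length 15 - 29/2 = 1/2.
Summing:
  m(E) = 5/2 + 1/2 = 3.

3


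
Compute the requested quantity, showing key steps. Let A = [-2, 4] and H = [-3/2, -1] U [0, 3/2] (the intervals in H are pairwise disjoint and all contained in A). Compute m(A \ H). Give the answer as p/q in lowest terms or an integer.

The ambient interval has length m(A) = 4 - (-2) = 6.
Since the holes are disjoint and sit inside A, by finite additivity
  m(H) = sum_i (b_i - a_i), and m(A \ H) = m(A) - m(H).
Computing the hole measures:
  m(H_1) = -1 - (-3/2) = 1/2.
  m(H_2) = 3/2 - 0 = 3/2.
Summed: m(H) = 1/2 + 3/2 = 2.
So m(A \ H) = 6 - 2 = 4.

4


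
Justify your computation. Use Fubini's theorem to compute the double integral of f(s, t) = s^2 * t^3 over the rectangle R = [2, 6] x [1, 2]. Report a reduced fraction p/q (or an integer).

f(s, t) is a tensor product of a function of s and a function of t, and both factors are bounded continuous (hence Lebesgue integrable) on the rectangle, so Fubini's theorem applies:
  integral_R f d(m x m) = (integral_a1^b1 s^2 ds) * (integral_a2^b2 t^3 dt).
Inner integral in s: integral_{2}^{6} s^2 ds = (6^3 - 2^3)/3
  = 208/3.
Inner integral in t: integral_{1}^{2} t^3 dt = (2^4 - 1^4)/4
  = 15/4.
Product: (208/3) * (15/4) = 260.

260


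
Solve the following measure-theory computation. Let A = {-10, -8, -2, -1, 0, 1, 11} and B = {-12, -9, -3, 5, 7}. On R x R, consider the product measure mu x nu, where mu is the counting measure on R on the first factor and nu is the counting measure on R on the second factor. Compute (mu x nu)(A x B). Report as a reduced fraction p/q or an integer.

For a measurable rectangle A x B, the product measure satisfies
  (mu x nu)(A x B) = mu(A) * nu(B).
  mu(A) = 7.
  nu(B) = 5.
  (mu x nu)(A x B) = 7 * 5 = 35.

35


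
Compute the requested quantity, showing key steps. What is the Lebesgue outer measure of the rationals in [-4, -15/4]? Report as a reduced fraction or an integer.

E = Q cap [-4, -15/4] is a subset of Q, which is countable. Enumerate Q = {q_1, q_2, ...}; for any eps > 0, cover q_k by the open interval (q_k - eps/2^(k+1), q_k + eps/2^(k+1)), of length eps/2^k. The total cover length is sum_{k>=1} eps/2^k = eps. Hence m*(E) <= m*(Q) <= eps for every eps > 0, and since outer measure is non-negative, m*(E) = 0.

0


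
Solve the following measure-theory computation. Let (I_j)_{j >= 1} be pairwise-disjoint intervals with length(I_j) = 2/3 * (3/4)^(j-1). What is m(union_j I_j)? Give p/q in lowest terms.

By countable additivity of the Lebesgue measure on pairwise disjoint measurable sets,
  m(union_{j >= 1} I_j) = sum_{j >= 1} m(I_j) = sum_{j >= 1} a * r^(j-1),
  with a = 2/3 and r = 3/4.
Since 0 < r = 3/4 < 1, the geometric series converges:
  sum_{j >= 1} a * r^(j-1) = a / (1 - r).
  = 2/3 / (1 - 3/4)
  = 2/3 / (1/4)
  = 8/3.

8/3


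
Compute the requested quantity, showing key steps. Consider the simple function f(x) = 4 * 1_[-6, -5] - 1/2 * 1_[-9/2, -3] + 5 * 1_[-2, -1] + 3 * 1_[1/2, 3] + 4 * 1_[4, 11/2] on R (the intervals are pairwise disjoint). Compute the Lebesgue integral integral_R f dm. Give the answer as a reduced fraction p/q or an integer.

For a simple function f = sum_i c_i * 1_{A_i} with disjoint A_i,
  integral f dm = sum_i c_i * m(A_i).
Lengths of the A_i:
  m(A_1) = -5 - (-6) = 1.
  m(A_2) = -3 - (-9/2) = 3/2.
  m(A_3) = -1 - (-2) = 1.
  m(A_4) = 3 - 1/2 = 5/2.
  m(A_5) = 11/2 - 4 = 3/2.
Contributions c_i * m(A_i):
  (4) * (1) = 4.
  (-1/2) * (3/2) = -3/4.
  (5) * (1) = 5.
  (3) * (5/2) = 15/2.
  (4) * (3/2) = 6.
Total: 4 - 3/4 + 5 + 15/2 + 6 = 87/4.

87/4


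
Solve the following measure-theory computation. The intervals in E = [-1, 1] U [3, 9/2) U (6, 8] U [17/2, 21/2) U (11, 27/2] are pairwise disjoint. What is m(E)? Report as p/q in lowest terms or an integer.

For pairwise disjoint intervals, m(union_i I_i) = sum_i m(I_i),
and m is invariant under swapping open/closed endpoints (single points have measure 0).
So m(E) = sum_i (b_i - a_i).
  I_1 has length 1 - (-1) = 2.
  I_2 has length 9/2 - 3 = 3/2.
  I_3 has length 8 - 6 = 2.
  I_4 has length 21/2 - 17/2 = 2.
  I_5 has length 27/2 - 11 = 5/2.
Summing:
  m(E) = 2 + 3/2 + 2 + 2 + 5/2 = 10.

10


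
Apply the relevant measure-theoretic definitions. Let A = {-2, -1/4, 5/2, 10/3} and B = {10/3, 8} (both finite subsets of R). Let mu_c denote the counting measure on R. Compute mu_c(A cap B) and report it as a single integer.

Counting measure on a finite set equals cardinality. mu_c(A cap B) = |A cap B| (elements appearing in both).
Enumerating the elements of A that also lie in B gives 1 element(s).
So mu_c(A cap B) = 1.

1


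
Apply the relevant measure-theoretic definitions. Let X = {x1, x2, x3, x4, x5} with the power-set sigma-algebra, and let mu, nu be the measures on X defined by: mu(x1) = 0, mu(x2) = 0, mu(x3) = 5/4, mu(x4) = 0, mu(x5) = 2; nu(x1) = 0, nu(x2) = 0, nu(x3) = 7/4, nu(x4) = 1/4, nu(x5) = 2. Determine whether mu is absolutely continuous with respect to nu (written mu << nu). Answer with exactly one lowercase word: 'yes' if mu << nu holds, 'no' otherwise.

mu << nu means: every nu-null measurable set is also mu-null; equivalently, for every atom x, if nu({x}) = 0 then mu({x}) = 0.
Checking each atom:
  x1: nu = 0, mu = 0 -> consistent with mu << nu.
  x2: nu = 0, mu = 0 -> consistent with mu << nu.
  x3: nu = 7/4 > 0 -> no constraint.
  x4: nu = 1/4 > 0 -> no constraint.
  x5: nu = 2 > 0 -> no constraint.
No atom violates the condition. Therefore mu << nu.

yes


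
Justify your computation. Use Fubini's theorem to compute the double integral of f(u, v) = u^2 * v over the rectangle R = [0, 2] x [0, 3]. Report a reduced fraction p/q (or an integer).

f(u, v) is a tensor product of a function of u and a function of v, and both factors are bounded continuous (hence Lebesgue integrable) on the rectangle, so Fubini's theorem applies:
  integral_R f d(m x m) = (integral_a1^b1 u^2 du) * (integral_a2^b2 v dv).
Inner integral in u: integral_{0}^{2} u^2 du = (2^3 - 0^3)/3
  = 8/3.
Inner integral in v: integral_{0}^{3} v dv = (3^2 - 0^2)/2
  = 9/2.
Product: (8/3) * (9/2) = 12.

12


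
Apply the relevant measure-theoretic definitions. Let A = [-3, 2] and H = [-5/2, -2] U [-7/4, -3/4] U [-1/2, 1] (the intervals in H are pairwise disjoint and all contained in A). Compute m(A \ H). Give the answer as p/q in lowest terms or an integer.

The ambient interval has length m(A) = 2 - (-3) = 5.
Since the holes are disjoint and sit inside A, by finite additivity
  m(H) = sum_i (b_i - a_i), and m(A \ H) = m(A) - m(H).
Computing the hole measures:
  m(H_1) = -2 - (-5/2) = 1/2.
  m(H_2) = -3/4 - (-7/4) = 1.
  m(H_3) = 1 - (-1/2) = 3/2.
Summed: m(H) = 1/2 + 1 + 3/2 = 3.
So m(A \ H) = 5 - 3 = 2.

2
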